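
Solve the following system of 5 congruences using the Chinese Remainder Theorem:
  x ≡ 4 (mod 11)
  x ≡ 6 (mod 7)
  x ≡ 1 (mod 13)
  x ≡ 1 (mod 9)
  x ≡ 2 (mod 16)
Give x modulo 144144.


Product of moduli M = 11 · 7 · 13 · 9 · 16 = 144144.
Merge one congruence at a time:
  Start: x ≡ 4 (mod 11).
  Combine with x ≡ 6 (mod 7); new modulus lcm = 77.
    Write x = 4 + 11·t and substitute into x ≡ 6 (mod 7): 11·t ≡ 6 − 4 = 2 (mod 7).
    Reduce coefficients mod 7: 4·t ≡ 2 (mod 7).
    The inverse of 4 mod 7 is 2 (since 4·2 = 8 = 1·7 + 1), so t ≡ 2·2 = 4 ≡ 4 (mod 7).
    Then x = 4 + 11·4 = 48, valid modulo lcm(11, 7) = 77: x ≡ 48 (mod 77).
  Combine with x ≡ 1 (mod 13); new modulus lcm = 1001.
    Write x = 48 + 77·t and substitute into x ≡ 1 (mod 13): 77·t ≡ 1 − 48 = -47 (mod 13).
    Reduce coefficients mod 13: 12·t ≡ 5 (mod 13).
    The inverse of 12 mod 13 is 12 (since 12·12 = 144 = 11·13 + 1), so t ≡ 12·5 = 60 ≡ 8 (mod 13).
    Then x = 48 + 77·8 = 664, valid modulo lcm(77, 13) = 1001: x ≡ 664 (mod 1001).
  Combine with x ≡ 1 (mod 9); new modulus lcm = 9009.
    Write x = 664 + 1001·t and substitute into x ≡ 1 (mod 9): 1001·t ≡ 1 − 664 = -663 (mod 9).
    Reduce coefficients mod 9: 2·t ≡ 3 (mod 9).
    The inverse of 2 mod 9 is 5 (since 2·5 = 10 = 1·9 + 1), so t ≡ 5·3 = 15 ≡ 6 (mod 9).
    Then x = 664 + 1001·6 = 6670, valid modulo lcm(1001, 9) = 9009: x ≡ 6670 (mod 9009).
  Combine with x ≡ 2 (mod 16); new modulus lcm = 144144.
    Write x = 6670 + 9009·t and substitute into x ≡ 2 (mod 16): 9009·t ≡ 2 − 6670 = -6668 (mod 16).
    Reduce coefficients mod 16: 1·t ≡ 4 (mod 16).
    So t ≡ 4 (mod 16).
    Then x = 6670 + 9009·4 = 42706, valid modulo lcm(9009, 16) = 144144: x ≡ 42706 (mod 144144).
Verify against each original: 42706 mod 11 = 4, 42706 mod 7 = 6, 42706 mod 13 = 1, 42706 mod 9 = 1, 42706 mod 16 = 2.

x ≡ 42706 (mod 144144).


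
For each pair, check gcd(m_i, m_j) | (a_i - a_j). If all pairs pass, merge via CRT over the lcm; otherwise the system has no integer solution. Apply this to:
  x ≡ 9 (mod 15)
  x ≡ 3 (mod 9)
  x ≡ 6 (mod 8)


Moduli 15, 9, 8 are not pairwise coprime, so CRT works modulo lcm(m_i) when all pairwise compatibility conditions hold.
Pairwise compatibility: gcd(m_i, m_j) must divide a_i - a_j for every pair.
Merge one congruence at a time:
  Start: x ≡ 9 (mod 15).
  Combine with x ≡ 3 (mod 9): gcd(15, 9) = 3; 3 - 9 = -6, which IS divisible by 3, so compatible.
    Write x = 9 + 15·t and substitute into x ≡ 3 (mod 9): 15·t ≡ 3 − 9 = -6 (mod 9).
    Divide the congruence (and modulus) by g = 3: 5·t ≡ -2 (mod 3).
    Reduce coefficients mod 3: 2·t ≡ 1 (mod 3).
    The inverse of 2 mod 3 is 2 (since 2·2 = 4 = 1·3 + 1), so t ≡ 2·1 = 2 ≡ 2 (mod 3).
    Then x = 9 + 15·2 = 39, valid modulo lcm(15, 9) = 45: x ≡ 39 (mod 45).
  Combine with x ≡ 6 (mod 8): gcd(45, 8) = 1; 6 - 39 = -33, which IS divisible by 1, so compatible.
    Write x = 39 + 45·t and substitute into x ≡ 6 (mod 8): 45·t ≡ 6 − 39 = -33 (mod 8).
    Reduce coefficients mod 8: 5·t ≡ 7 (mod 8).
    The inverse of 5 mod 8 is 5 (since 5·5 = 25 = 3·8 + 1), so t ≡ 5·7 = 35 ≡ 3 (mod 8).
    Then x = 39 + 45·3 = 174, valid modulo lcm(45, 8) = 360: x ≡ 174 (mod 360).
Verify: 174 mod 15 = 9, 174 mod 9 = 3, 174 mod 8 = 6.

x ≡ 174 (mod 360).


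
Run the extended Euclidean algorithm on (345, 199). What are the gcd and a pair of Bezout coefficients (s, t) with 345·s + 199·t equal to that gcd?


Euclidean algorithm on (345, 199) — divide until remainder is 0:
  345 = 1 · 199 + 146
  199 = 1 · 146 + 53
  146 = 2 · 53 + 40
  53 = 1 · 40 + 13
  40 = 3 · 13 + 1
  13 = 13 · 1 + 0
gcd(345, 199) = 1.
Track Bezout coefficients alongside the remainders: start with r₀ = 345 = a·1 + b·0 (s = 1, t = 0) and r₁ = 199 = a·0 + b·1 (s = 0, t = 1); each new remainder r_{k+1} = r_{k-1} − q_k·r_k inherits s_{k+1} = s_{k-1} − q_k·s_k, t_{k+1} = t_{k-1} − q_k·t_k, so r_k = a·s_k + b·t_k at every step:
  q = 1: r = 146, s = 1 − 1·0 = 1, t = 0 − 1·1 = -1  (check: 345·1 + 199·(-1) = 146)
  q = 1: r = 53, s = 0 − 1·1 = -1, t = 1 − 1·(-1) = 2  (check: 345·(-1) + 199·2 = 53)
  q = 2: r = 40, s = 1 − 2·(-1) = 3, t = -1 − 2·2 = -5  (check: 345·3 + 199·(-5) = 40)
  q = 1: r = 13, s = -1 − 1·3 = -4, t = 2 − 1·(-5) = 7  (check: 345·(-4) + 199·7 = 13)
  q = 3: r = 1, s = 3 − 3·(-4) = 15, t = -5 − 3·7 = -26  (check: 345·15 + 199·(-26) = 1)
The row with r = 1 (the gcd) gives the Bezout coefficients s = 15, t = -26.
Result: 345 · (15) + 199 · (-26) = 1.

gcd(345, 199) = 1; s = 15, t = -26 (check: 345·15 + 199·(-26) = 1).


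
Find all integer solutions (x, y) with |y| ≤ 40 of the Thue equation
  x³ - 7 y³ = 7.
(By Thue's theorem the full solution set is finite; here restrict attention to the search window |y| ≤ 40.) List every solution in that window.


The equation is x³ - 7y³ = 7. For fixed y, x³ = 7·y³ + 7, so a solution requires the RHS to be a perfect cube.
Strategy: iterate y from -40 to 40, compute RHS = 7·y³ + 7, and check whether it is a (positive or negative) perfect cube.
Check small values of y:
  y = 0: RHS = 7 is not a perfect cube.
  y = 1: RHS = 14 is not a perfect cube.
  y = -1: RHS = 0 = (0)³ ⇒ x = 0 works.
  y = 2: RHS = 63 is not a perfect cube.
  y = -2: RHS = -49 is not a perfect cube.
  y = 3: RHS = 196 is not a perfect cube.
  y = -3: RHS = -182 is not a perfect cube.
Continuing the search up to |y| = 40 finds no further solutions beyond those listed.
Collected solutions: (0, -1).

Solutions (with |y| ≤ 40): (0, -1).


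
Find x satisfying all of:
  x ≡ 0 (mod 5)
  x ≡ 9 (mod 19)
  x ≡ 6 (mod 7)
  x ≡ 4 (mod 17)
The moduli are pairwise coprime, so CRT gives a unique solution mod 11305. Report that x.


Product of moduli M = 5 · 19 · 7 · 17 = 11305.
Merge one congruence at a time:
  Start: x ≡ 0 (mod 5).
  Combine with x ≡ 9 (mod 19); new modulus lcm = 95.
    Write x = 0 + 5·t and substitute into x ≡ 9 (mod 19): 5·t ≡ 9 − 0 = 9 (mod 19).
    The inverse of 5 mod 19 is 4 (since 5·4 = 20 = 1·19 + 1), so t ≡ 4·9 = 36 ≡ 17 (mod 19).
    Then x = 0 + 5·17 = 85, valid modulo lcm(5, 19) = 95: x ≡ 85 (mod 95).
  Combine with x ≡ 6 (mod 7); new modulus lcm = 665.
    Write x = 85 + 95·t and substitute into x ≡ 6 (mod 7): 95·t ≡ 6 − 85 = -79 (mod 7).
    Reduce coefficients mod 7: 4·t ≡ 5 (mod 7).
    The inverse of 4 mod 7 is 2 (since 4·2 = 8 = 1·7 + 1), so t ≡ 2·5 = 10 ≡ 3 (mod 7).
    Then x = 85 + 95·3 = 370, valid modulo lcm(95, 7) = 665: x ≡ 370 (mod 665).
  Combine with x ≡ 4 (mod 17); new modulus lcm = 11305.
    Write x = 370 + 665·t and substitute into x ≡ 4 (mod 17): 665·t ≡ 4 − 370 = -366 (mod 17).
    Reduce coefficients mod 17: 2·t ≡ 8 (mod 17).
    The inverse of 2 mod 17 is 9 (since 2·9 = 18 = 1·17 + 1), so t ≡ 9·8 = 72 ≡ 4 (mod 17).
    Then x = 370 + 665·4 = 3030, valid modulo lcm(665, 17) = 11305: x ≡ 3030 (mod 11305).
Verify against each original: 3030 mod 5 = 0, 3030 mod 19 = 9, 3030 mod 7 = 6, 3030 mod 17 = 4.

x ≡ 3030 (mod 11305).


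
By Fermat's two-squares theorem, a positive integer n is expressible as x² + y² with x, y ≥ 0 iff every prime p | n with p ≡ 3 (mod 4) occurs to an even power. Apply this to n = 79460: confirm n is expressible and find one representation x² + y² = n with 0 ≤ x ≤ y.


Step 1: Factor n = 79460 = 2^2 · 5 · 29 · 137.
Step 2: Check the mod-4 condition on each prime factor: 2 = 2 (special); 5 ≡ 1 (mod 4), exponent 1; 29 ≡ 1 (mod 4), exponent 1; 137 ≡ 1 (mod 4), exponent 1.
All primes ≡ 3 (mod 4) appear to even exponent (or don't appear), so by the two-squares theorem n IS expressible as a sum of two squares.
Step 3: Build a representation. Group n = k² · m with k = 2 and m = 5 · 29 · 137 = 19865 (a product of primes ≡ 1 (mod 4)); a representation of m scales to one of n via (k·x)² + (k·y)² = k²(x² + y²). Each prime p ≡ 1 (mod 4) is itself a sum of two squares; find a² by testing p − a² for a perfect square:
  5: 5 − 1² = 4 = 2² ⇒ 5 = 1² + 2².
  29: 29 − 1² = 28, 29 − 2² = 25 = 5² ⇒ 29 = 2² + 5².
  137: 137 − 1² = 136, 137 − 2² = 133, 137 − 3² = 128, 137 − 4² = 121 = 11² ⇒ 137 = 4² + 11².
  Combine using the Brahmagupta–Fibonacci identity (a² + b²)(c² + d²) = (ac − bd)² + (ad + bc)² = (ac + bd)² + (ad − bc)²:
  5 · 29 = 145: from (1² + 2²)(2² + 5²), take (1·2 − 2·5, 1·5 + 2·2) = (2 − 10, 5 + 4) = (-8, 9); dropping signs (only squares matter) gives (8, 9); check 8² + 9² = 64 + 81 = 145 ✓.
  145 · 137 = 19865: from (8² + 9²)(4² + 11²), take (8·4 − 9·11, 8·11 + 9·4) = (32 − 99, 88 + 36) = (-67, 124); dropping signs (only squares matter) gives (67, 124); check 67² + 124² = 4489 + 15376 = 19865 ✓.
  Scale by k = 2: (2·67, 2·124) = (134, 248).
Step 4: Order so x ≤ y and verify: 134² + 248² = 17956 + 61504 = 79460 = n. ✓

n = 79460 = 134² + 248² (one valid representation with x ≤ y).


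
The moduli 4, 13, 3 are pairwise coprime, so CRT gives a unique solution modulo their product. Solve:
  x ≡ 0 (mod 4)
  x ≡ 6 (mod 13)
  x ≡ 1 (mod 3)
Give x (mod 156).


Moduli 4, 13, 3 are pairwise coprime; by CRT there is a unique solution modulo M = 4 · 13 · 3 = 156.
Solve pairwise, accumulating the modulus:
  Start with x ≡ 0 (mod 4).
  Combine with x ≡ 6 (mod 13): since gcd(4, 13) = 1, we get a unique residue mod 52.
    Write x = 0 + 4·t and substitute into x ≡ 6 (mod 13): 4·t ≡ 6 − 0 = 6 (mod 13).
    The inverse of 4 mod 13 is 10 (since 4·10 = 40 = 3·13 + 1), so t ≡ 10·6 = 60 ≡ 8 (mod 13).
    Then x = 0 + 4·8 = 32, valid modulo lcm(4, 13) = 52: x ≡ 32 (mod 52).
  Combine with x ≡ 1 (mod 3): since gcd(52, 3) = 1, we get a unique residue mod 156.
    Write x = 32 + 52·t and substitute into x ≡ 1 (mod 3): 52·t ≡ 1 − 32 = -31 (mod 3).
    Reduce coefficients mod 3: 1·t ≡ 2 (mod 3).
    So t ≡ 2 (mod 3).
    Then x = 32 + 52·2 = 136, valid modulo lcm(52, 3) = 156: x ≡ 136 (mod 156).
Verify: 136 mod 4 = 0 ✓, 136 mod 13 = 6 ✓, 136 mod 3 = 1 ✓.

x ≡ 136 (mod 156).


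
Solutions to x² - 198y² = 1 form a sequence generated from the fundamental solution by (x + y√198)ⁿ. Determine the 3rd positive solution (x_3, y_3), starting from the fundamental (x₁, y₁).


Step 1: Find the fundamental solution (x₁, y₁) of x² - 198y² = 1.
  Expand √198 as a continued fraction. a₀ = ⌊√198⌋ = 14; iterate m_{k+1} = d_k·a_k − m_k, d_{k+1} = (198 − m_{k+1}²)/d_k, a_{k+1} = ⌊(a₀ + m_{k+1})/d_{k+1}⌋ (starting m₀ = 0, d₀ = 1), with convergents p_k = a_k·p_{k-1} + p_{k-2}, q_k = a_k·q_{k-1} + q_{k-2} (p₋₁ = 1, q₋₁ = 0):
  k = 0: a₀ = 14; p₀/q₀ = 14/1; p₀² − 198·q₀² = 196 − 198 = -2.
  k = 1: m = 14, d = 2, a = ⌊(14 + 14)/2⌋ = 14; p/q = (14·14 + 1)/(14·1 + 0) = 197/14; p² − 198·q² = 38809 − 38808 = 1.
  The first convergent with p² − 198·q² = 1 gives the fundamental solution (x₁, y₁) = (197, 14).
Step 2: Apply the recurrence (x_{n+1}, y_{n+1}) = (x₁x_n + 198y₁y_n, x₁y_n + y₁x_n) repeatedly.
  From (x_1, y_1) = (197, 14): x_2 = 197·197 + 198·14·14 = 77617; y_2 = 197·14 + 14·197 = 5516.
  From (x_2, y_2) = (77617, 5516): x_3 = 197·77617 + 198·14·5516 = 30580901; y_3 = 197·5516 + 14·77617 = 2173290.
Step 3: Verify x_3² - 198·y_3² = 935191505971801 - 935191505971800 = 1 (should be 1). ✓

(x_1, y_1) = (197, 14); (x_3, y_3) = (30580901, 2173290).


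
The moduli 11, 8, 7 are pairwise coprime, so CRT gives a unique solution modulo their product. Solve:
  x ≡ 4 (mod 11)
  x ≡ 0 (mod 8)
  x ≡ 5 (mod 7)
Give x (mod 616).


Moduli 11, 8, 7 are pairwise coprime; by CRT there is a unique solution modulo M = 11 · 8 · 7 = 616.
Solve pairwise, accumulating the modulus:
  Start with x ≡ 4 (mod 11).
  Combine with x ≡ 0 (mod 8): since gcd(11, 8) = 1, we get a unique residue mod 88.
    Write x = 4 + 11·t and substitute into x ≡ 0 (mod 8): 11·t ≡ 0 − 4 = -4 (mod 8).
    Reduce coefficients mod 8: 3·t ≡ 4 (mod 8).
    The inverse of 3 mod 8 is 3 (since 3·3 = 9 = 1·8 + 1), so t ≡ 3·4 = 12 ≡ 4 (mod 8).
    Then x = 4 + 11·4 = 48, valid modulo lcm(11, 8) = 88: x ≡ 48 (mod 88).
  Combine with x ≡ 5 (mod 7): since gcd(88, 7) = 1, we get a unique residue mod 616.
    Write x = 48 + 88·t and substitute into x ≡ 5 (mod 7): 88·t ≡ 5 − 48 = -43 (mod 7).
    Reduce coefficients mod 7: 4·t ≡ 6 (mod 7).
    The inverse of 4 mod 7 is 2 (since 4·2 = 8 = 1·7 + 1), so t ≡ 2·6 = 12 ≡ 5 (mod 7).
    Then x = 48 + 88·5 = 488, valid modulo lcm(88, 7) = 616: x ≡ 488 (mod 616).
Verify: 488 mod 11 = 4 ✓, 488 mod 8 = 0 ✓, 488 mod 7 = 5 ✓.

x ≡ 488 (mod 616).


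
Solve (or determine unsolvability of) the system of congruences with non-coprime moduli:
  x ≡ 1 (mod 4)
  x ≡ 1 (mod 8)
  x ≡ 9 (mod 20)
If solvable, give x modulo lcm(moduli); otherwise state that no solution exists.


Moduli 4, 8, 20 are not pairwise coprime, so CRT works modulo lcm(m_i) when all pairwise compatibility conditions hold.
Pairwise compatibility: gcd(m_i, m_j) must divide a_i - a_j for every pair.
Merge one congruence at a time:
  Start: x ≡ 1 (mod 4).
  Combine with x ≡ 1 (mod 8): gcd(4, 8) = 4; 1 - 1 = 0, which IS divisible by 4, so compatible.
    Write x = 1 + 4·t and substitute into x ≡ 1 (mod 8): 4·t ≡ 1 − 1 = 0 (mod 8).
    Divide the congruence (and modulus) by g = 4: 1·t ≡ 0 (mod 2).
    So t ≡ 0 (mod 2).
    Then x = 1 + 4·0 = 1, valid modulo lcm(4, 8) = 8: x ≡ 1 (mod 8).
  Combine with x ≡ 9 (mod 20): gcd(8, 20) = 4; 9 - 1 = 8, which IS divisible by 4, so compatible.
    Write x = 1 + 8·t and substitute into x ≡ 9 (mod 20): 8·t ≡ 9 − 1 = 8 (mod 20).
    Divide the congruence (and modulus) by g = 4: 2·t ≡ 2 (mod 5).
    The inverse of 2 mod 5 is 3 (since 2·3 = 6 = 1·5 + 1), so t ≡ 3·2 = 6 ≡ 1 (mod 5).
    Then x = 1 + 8·1 = 9, valid modulo lcm(8, 20) = 40: x ≡ 9 (mod 40).
Verify: 9 mod 4 = 1, 9 mod 8 = 1, 9 mod 20 = 9.

x ≡ 9 (mod 40).


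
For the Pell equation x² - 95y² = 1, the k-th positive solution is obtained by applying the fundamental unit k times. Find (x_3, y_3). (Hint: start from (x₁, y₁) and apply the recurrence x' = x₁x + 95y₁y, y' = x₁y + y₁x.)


Step 1: Find the fundamental solution (x₁, y₁) of x² - 95y² = 1.
  Expand √95 as a continued fraction. a₀ = ⌊√95⌋ = 9; iterate m_{k+1} = d_k·a_k − m_k, d_{k+1} = (95 − m_{k+1}²)/d_k, a_{k+1} = ⌊(a₀ + m_{k+1})/d_{k+1}⌋ (starting m₀ = 0, d₀ = 1), with convergents p_k = a_k·p_{k-1} + p_{k-2}, q_k = a_k·q_{k-1} + q_{k-2} (p₋₁ = 1, q₋₁ = 0):
  k = 0: a₀ = 9; p₀/q₀ = 9/1; p₀² − 95·q₀² = 81 − 95 = -14.
  k = 1: m = 9, d = 14, a = ⌊(9 + 9)/14⌋ = 1; p/q = (1·9 + 1)/(1·1 + 0) = 10/1; p² − 95·q² = 100 − 95 = 5.
  k = 2: m = 5, d = 5, a = ⌊(9 + 5)/5⌋ = 2; p/q = (2·10 + 9)/(2·1 + 1) = 29/3; p² − 95·q² = 841 − 855 = -14.
  k = 3: m = 5, d = 14, a = ⌊(9 + 5)/14⌋ = 1; p/q = (1·29 + 10)/(1·3 + 1) = 39/4; p² − 95·q² = 1521 − 1520 = 1.
  The first convergent with p² − 95·q² = 1 gives the fundamental solution (x₁, y₁) = (39, 4).
Step 2: Apply the recurrence (x_{n+1}, y_{n+1}) = (x₁x_n + 95y₁y_n, x₁y_n + y₁x_n) repeatedly.
  From (x_1, y_1) = (39, 4): x_2 = 39·39 + 95·4·4 = 3041; y_2 = 39·4 + 4·39 = 312.
  From (x_2, y_2) = (3041, 312): x_3 = 39·3041 + 95·4·312 = 237159; y_3 = 39·312 + 4·3041 = 24332.
Step 3: Verify x_3² - 95·y_3² = 56244391281 - 56244391280 = 1 (should be 1). ✓

(x_1, y_1) = (39, 4); (x_3, y_3) = (237159, 24332).


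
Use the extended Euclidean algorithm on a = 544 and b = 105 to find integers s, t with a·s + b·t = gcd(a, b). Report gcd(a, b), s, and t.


Euclidean algorithm on (544, 105) — divide until remainder is 0:
  544 = 5 · 105 + 19
  105 = 5 · 19 + 10
  19 = 1 · 10 + 9
  10 = 1 · 9 + 1
  9 = 9 · 1 + 0
gcd(544, 105) = 1.
Track Bezout coefficients alongside the remainders: start with r₀ = 544 = a·1 + b·0 (s = 1, t = 0) and r₁ = 105 = a·0 + b·1 (s = 0, t = 1); each new remainder r_{k+1} = r_{k-1} − q_k·r_k inherits s_{k+1} = s_{k-1} − q_k·s_k, t_{k+1} = t_{k-1} − q_k·t_k, so r_k = a·s_k + b·t_k at every step:
  q = 5: r = 19, s = 1 − 5·0 = 1, t = 0 − 5·1 = -5  (check: 544·1 + 105·(-5) = 19)
  q = 5: r = 10, s = 0 − 5·1 = -5, t = 1 − 5·(-5) = 26  (check: 544·(-5) + 105·26 = 10)
  q = 1: r = 9, s = 1 − 1·(-5) = 6, t = -5 − 1·26 = -31  (check: 544·6 + 105·(-31) = 9)
  q = 1: r = 1, s = -5 − 1·6 = -11, t = 26 − 1·(-31) = 57  (check: 544·(-11) + 105·57 = 1)
The row with r = 1 (the gcd) gives the Bezout coefficients s = -11, t = 57.
Result: 544 · (-11) + 105 · (57) = 1.

gcd(544, 105) = 1; s = -11, t = 57 (check: 544·(-11) + 105·57 = 1).


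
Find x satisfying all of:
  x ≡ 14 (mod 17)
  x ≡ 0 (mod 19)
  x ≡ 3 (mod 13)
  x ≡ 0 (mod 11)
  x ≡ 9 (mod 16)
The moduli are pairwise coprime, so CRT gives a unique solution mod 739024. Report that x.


Product of moduli M = 17 · 19 · 13 · 11 · 16 = 739024.
Merge one congruence at a time:
  Start: x ≡ 14 (mod 17).
  Combine with x ≡ 0 (mod 19); new modulus lcm = 323.
    Write x = 14 + 17·t and substitute into x ≡ 0 (mod 19): 17·t ≡ 0 − 14 = -14 (mod 19).
    Reduce coefficients mod 19: 17·t ≡ 5 (mod 19).
    The inverse of 17 mod 19 is 9 (since 17·9 = 153 = 8·19 + 1), so t ≡ 9·5 = 45 ≡ 7 (mod 19).
    Then x = 14 + 17·7 = 133, valid modulo lcm(17, 19) = 323: x ≡ 133 (mod 323).
  Combine with x ≡ 3 (mod 13); new modulus lcm = 4199.
    Write x = 133 + 323·t and substitute into x ≡ 3 (mod 13): 323·t ≡ 3 − 133 = -130 (mod 13).
    Reduce coefficients mod 13: 11·t ≡ 0 (mod 13).
    The inverse of 11 mod 13 is 6 (since 11·6 = 66 = 5·13 + 1), so t ≡ 6·0 = 0 ≡ 0 (mod 13).
    Then x = 133 + 323·0 = 133, valid modulo lcm(323, 13) = 4199: x ≡ 133 (mod 4199).
  Combine with x ≡ 0 (mod 11); new modulus lcm = 46189.
    Write x = 133 + 4199·t and substitute into x ≡ 0 (mod 11): 4199·t ≡ 0 − 133 = -133 (mod 11).
    Reduce coefficients mod 11: 8·t ≡ 10 (mod 11).
    The inverse of 8 mod 11 is 7 (since 8·7 = 56 = 5·11 + 1), so t ≡ 7·10 = 70 ≡ 4 (mod 11).
    Then x = 133 + 4199·4 = 16929, valid modulo lcm(4199, 11) = 46189: x ≡ 16929 (mod 46189).
  Combine with x ≡ 9 (mod 16); new modulus lcm = 739024.
    Write x = 16929 + 46189·t and substitute into x ≡ 9 (mod 16): 46189·t ≡ 9 − 16929 = -16920 (mod 16).
    Reduce coefficients mod 16: 13·t ≡ 8 (mod 16).
    The inverse of 13 mod 16 is 5 (since 13·5 = 65 = 4·16 + 1), so t ≡ 5·8 = 40 ≡ 8 (mod 16).
    Then x = 16929 + 46189·8 = 386441, valid modulo lcm(46189, 16) = 739024: x ≡ 386441 (mod 739024).
Verify against each original: 386441 mod 17 = 14, 386441 mod 19 = 0, 386441 mod 13 = 3, 386441 mod 11 = 0, 386441 mod 16 = 9.

x ≡ 386441 (mod 739024).


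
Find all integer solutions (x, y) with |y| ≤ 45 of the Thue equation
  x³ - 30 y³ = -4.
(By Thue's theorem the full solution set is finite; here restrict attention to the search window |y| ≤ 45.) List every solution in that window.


The equation is x³ - 30y³ = -4. For fixed y, x³ = 30·y³ − 4, so a solution requires the RHS to be a perfect cube.
Strategy: iterate y from -45 to 45, compute RHS = 30·y³ − 4, and check whether it is a (positive or negative) perfect cube.
Check small values of y:
  y = 0: RHS = -4 is not a perfect cube.
  y = 1: RHS = 26 is not a perfect cube.
  y = -1: RHS = -34 is not a perfect cube.
  y = 2: RHS = 236 is not a perfect cube.
  y = -2: RHS = -244 is not a perfect cube.
  y = 3: RHS = 806 is not a perfect cube.
  y = -3: RHS = -814 is not a perfect cube.
Continuing the search up to |y| = 45 finds no solutions either.
No (x, y) in the scanned range satisfies the equation.

No integer solutions with |y| ≤ 45.


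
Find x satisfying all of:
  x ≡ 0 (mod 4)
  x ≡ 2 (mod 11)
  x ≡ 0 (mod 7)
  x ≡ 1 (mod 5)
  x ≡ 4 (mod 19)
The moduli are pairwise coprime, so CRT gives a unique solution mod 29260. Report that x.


Product of moduli M = 4 · 11 · 7 · 5 · 19 = 29260.
Merge one congruence at a time:
  Start: x ≡ 0 (mod 4).
  Combine with x ≡ 2 (mod 11); new modulus lcm = 44.
    Write x = 0 + 4·t and substitute into x ≡ 2 (mod 11): 4·t ≡ 2 − 0 = 2 (mod 11).
    The inverse of 4 mod 11 is 3 (since 4·3 = 12 = 1·11 + 1), so t ≡ 3·2 = 6 ≡ 6 (mod 11).
    Then x = 0 + 4·6 = 24, valid modulo lcm(4, 11) = 44: x ≡ 24 (mod 44).
  Combine with x ≡ 0 (mod 7); new modulus lcm = 308.
    Write x = 24 + 44·t and substitute into x ≡ 0 (mod 7): 44·t ≡ 0 − 24 = -24 (mod 7).
    Reduce coefficients mod 7: 2·t ≡ 4 (mod 7).
    The inverse of 2 mod 7 is 4 (since 2·4 = 8 = 1·7 + 1), so t ≡ 4·4 = 16 ≡ 2 (mod 7).
    Then x = 24 + 44·2 = 112, valid modulo lcm(44, 7) = 308: x ≡ 112 (mod 308).
  Combine with x ≡ 1 (mod 5); new modulus lcm = 1540.
    Write x = 112 + 308·t and substitute into x ≡ 1 (mod 5): 308·t ≡ 1 − 112 = -111 (mod 5).
    Reduce coefficients mod 5: 3·t ≡ 4 (mod 5).
    The inverse of 3 mod 5 is 2 (since 3·2 = 6 = 1·5 + 1), so t ≡ 2·4 = 8 ≡ 3 (mod 5).
    Then x = 112 + 308·3 = 1036, valid modulo lcm(308, 5) = 1540: x ≡ 1036 (mod 1540).
  Combine with x ≡ 4 (mod 19); new modulus lcm = 29260.
    Write x = 1036 + 1540·t and substitute into x ≡ 4 (mod 19): 1540·t ≡ 4 − 1036 = -1032 (mod 19).
    Reduce coefficients mod 19: 1·t ≡ 13 (mod 19).
    So t ≡ 13 (mod 19).
    Then x = 1036 + 1540·13 = 21056, valid modulo lcm(1540, 19) = 29260: x ≡ 21056 (mod 29260).
Verify against each original: 21056 mod 4 = 0, 21056 mod 11 = 2, 21056 mod 7 = 0, 21056 mod 5 = 1, 21056 mod 19 = 4.

x ≡ 21056 (mod 29260).


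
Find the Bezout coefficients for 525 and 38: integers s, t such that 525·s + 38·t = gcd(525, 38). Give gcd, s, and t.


Euclidean algorithm on (525, 38) — divide until remainder is 0:
  525 = 13 · 38 + 31
  38 = 1 · 31 + 7
  31 = 4 · 7 + 3
  7 = 2 · 3 + 1
  3 = 3 · 1 + 0
gcd(525, 38) = 1.
Track Bezout coefficients alongside the remainders: start with r₀ = 525 = a·1 + b·0 (s = 1, t = 0) and r₁ = 38 = a·0 + b·1 (s = 0, t = 1); each new remainder r_{k+1} = r_{k-1} − q_k·r_k inherits s_{k+1} = s_{k-1} − q_k·s_k, t_{k+1} = t_{k-1} − q_k·t_k, so r_k = a·s_k + b·t_k at every step:
  q = 13: r = 31, s = 1 − 13·0 = 1, t = 0 − 13·1 = -13  (check: 525·1 + 38·(-13) = 31)
  q = 1: r = 7, s = 0 − 1·1 = -1, t = 1 − 1·(-13) = 14  (check: 525·(-1) + 38·14 = 7)
  q = 4: r = 3, s = 1 − 4·(-1) = 5, t = -13 − 4·14 = -69  (check: 525·5 + 38·(-69) = 3)
  q = 2: r = 1, s = -1 − 2·5 = -11, t = 14 − 2·(-69) = 152  (check: 525·(-11) + 38·152 = 1)
The row with r = 1 (the gcd) gives the Bezout coefficients s = -11, t = 152.
Result: 525 · (-11) + 38 · (152) = 1.

gcd(525, 38) = 1; s = -11, t = 152 (check: 525·(-11) + 38·152 = 1).


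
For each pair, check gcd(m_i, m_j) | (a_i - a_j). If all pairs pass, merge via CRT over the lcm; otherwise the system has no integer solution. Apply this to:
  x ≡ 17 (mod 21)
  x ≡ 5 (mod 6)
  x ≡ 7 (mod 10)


Moduli 21, 6, 10 are not pairwise coprime, so CRT works modulo lcm(m_i) when all pairwise compatibility conditions hold.
Pairwise compatibility: gcd(m_i, m_j) must divide a_i - a_j for every pair.
Merge one congruence at a time:
  Start: x ≡ 17 (mod 21).
  Combine with x ≡ 5 (mod 6): gcd(21, 6) = 3; 5 - 17 = -12, which IS divisible by 3, so compatible.
    Write x = 17 + 21·t and substitute into x ≡ 5 (mod 6): 21·t ≡ 5 − 17 = -12 (mod 6).
    Divide the congruence (and modulus) by g = 3: 7·t ≡ -4 (mod 2).
    Reduce coefficients mod 2: 1·t ≡ 0 (mod 2).
    So t ≡ 0 (mod 2).
    Then x = 17 + 21·0 = 17, valid modulo lcm(21, 6) = 42: x ≡ 17 (mod 42).
  Combine with x ≡ 7 (mod 10): gcd(42, 10) = 2; 7 - 17 = -10, which IS divisible by 2, so compatible.
    Write x = 17 + 42·t and substitute into x ≡ 7 (mod 10): 42·t ≡ 7 − 17 = -10 (mod 10).
    Divide the congruence (and modulus) by g = 2: 21·t ≡ -5 (mod 5).
    Reduce coefficients mod 5: 1·t ≡ 0 (mod 5).
    So t ≡ 0 (mod 5).
    Then x = 17 + 42·0 = 17, valid modulo lcm(42, 10) = 210: x ≡ 17 (mod 210).
Verify: 17 mod 21 = 17, 17 mod 6 = 5, 17 mod 10 = 7.

x ≡ 17 (mod 210).


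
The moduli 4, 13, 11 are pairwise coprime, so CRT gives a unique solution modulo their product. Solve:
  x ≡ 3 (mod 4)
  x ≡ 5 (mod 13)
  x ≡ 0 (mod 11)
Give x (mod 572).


Moduli 4, 13, 11 are pairwise coprime; by CRT there is a unique solution modulo M = 4 · 13 · 11 = 572.
Solve pairwise, accumulating the modulus:
  Start with x ≡ 3 (mod 4).
  Combine with x ≡ 5 (mod 13): since gcd(4, 13) = 1, we get a unique residue mod 52.
    Write x = 3 + 4·t and substitute into x ≡ 5 (mod 13): 4·t ≡ 5 − 3 = 2 (mod 13).
    The inverse of 4 mod 13 is 10 (since 4·10 = 40 = 3·13 + 1), so t ≡ 10·2 = 20 ≡ 7 (mod 13).
    Then x = 3 + 4·7 = 31, valid modulo lcm(4, 13) = 52: x ≡ 31 (mod 52).
  Combine with x ≡ 0 (mod 11): since gcd(52, 11) = 1, we get a unique residue mod 572.
    Write x = 31 + 52·t and substitute into x ≡ 0 (mod 11): 52·t ≡ 0 − 31 = -31 (mod 11).
    Reduce coefficients mod 11: 8·t ≡ 2 (mod 11).
    The inverse of 8 mod 11 is 7 (since 8·7 = 56 = 5·11 + 1), so t ≡ 7·2 = 14 ≡ 3 (mod 11).
    Then x = 31 + 52·3 = 187, valid modulo lcm(52, 11) = 572: x ≡ 187 (mod 572).
Verify: 187 mod 4 = 3 ✓, 187 mod 13 = 5 ✓, 187 mod 11 = 0 ✓.

x ≡ 187 (mod 572).


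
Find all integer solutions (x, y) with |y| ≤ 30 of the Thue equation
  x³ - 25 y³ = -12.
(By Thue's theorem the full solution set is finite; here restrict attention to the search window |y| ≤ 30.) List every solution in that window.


The equation is x³ - 25y³ = -12. For fixed y, x³ = 25·y³ − 12, so a solution requires the RHS to be a perfect cube.
Strategy: iterate y from -30 to 30, compute RHS = 25·y³ − 12, and check whether it is a (positive or negative) perfect cube.
Check small values of y:
  y = 0: RHS = -12 is not a perfect cube.
  y = 1: RHS = 13 is not a perfect cube.
  y = -1: RHS = -37 is not a perfect cube.
  y = 2: RHS = 188 is not a perfect cube.
  y = -2: RHS = -212 is not a perfect cube.
  y = 3: RHS = 663 is not a perfect cube.
  y = -3: RHS = -687 is not a perfect cube.
Continuing the search up to |y| = 30 finds no solutions either.
No (x, y) in the scanned range satisfies the equation.

No integer solutions with |y| ≤ 30.


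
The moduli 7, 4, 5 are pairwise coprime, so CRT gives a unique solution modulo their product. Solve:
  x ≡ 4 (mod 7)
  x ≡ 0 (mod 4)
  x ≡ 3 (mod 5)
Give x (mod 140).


Moduli 7, 4, 5 are pairwise coprime; by CRT there is a unique solution modulo M = 7 · 4 · 5 = 140.
Solve pairwise, accumulating the modulus:
  Start with x ≡ 4 (mod 7).
  Combine with x ≡ 0 (mod 4): since gcd(7, 4) = 1, we get a unique residue mod 28.
    Write x = 4 + 7·t and substitute into x ≡ 0 (mod 4): 7·t ≡ 0 − 4 = -4 (mod 4).
    Reduce coefficients mod 4: 3·t ≡ 0 (mod 4).
    The inverse of 3 mod 4 is 3 (since 3·3 = 9 = 2·4 + 1), so t ≡ 3·0 = 0 ≡ 0 (mod 4).
    Then x = 4 + 7·0 = 4, valid modulo lcm(7, 4) = 28: x ≡ 4 (mod 28).
  Combine with x ≡ 3 (mod 5): since gcd(28, 5) = 1, we get a unique residue mod 140.
    Write x = 4 + 28·t and substitute into x ≡ 3 (mod 5): 28·t ≡ 3 − 4 = -1 (mod 5).
    Reduce coefficients mod 5: 3·t ≡ 4 (mod 5).
    The inverse of 3 mod 5 is 2 (since 3·2 = 6 = 1·5 + 1), so t ≡ 2·4 = 8 ≡ 3 (mod 5).
    Then x = 4 + 28·3 = 88, valid modulo lcm(28, 5) = 140: x ≡ 88 (mod 140).
Verify: 88 mod 7 = 4 ✓, 88 mod 4 = 0 ✓, 88 mod 5 = 3 ✓.

x ≡ 88 (mod 140).


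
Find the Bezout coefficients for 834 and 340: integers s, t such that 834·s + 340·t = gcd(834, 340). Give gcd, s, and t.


Euclidean algorithm on (834, 340) — divide until remainder is 0:
  834 = 2 · 340 + 154
  340 = 2 · 154 + 32
  154 = 4 · 32 + 26
  32 = 1 · 26 + 6
  26 = 4 · 6 + 2
  6 = 3 · 2 + 0
gcd(834, 340) = 2.
Track Bezout coefficients alongside the remainders: start with r₀ = 834 = a·1 + b·0 (s = 1, t = 0) and r₁ = 340 = a·0 + b·1 (s = 0, t = 1); each new remainder r_{k+1} = r_{k-1} − q_k·r_k inherits s_{k+1} = s_{k-1} − q_k·s_k, t_{k+1} = t_{k-1} − q_k·t_k, so r_k = a·s_k + b·t_k at every step:
  q = 2: r = 154, s = 1 − 2·0 = 1, t = 0 − 2·1 = -2  (check: 834·1 + 340·(-2) = 154)
  q = 2: r = 32, s = 0 − 2·1 = -2, t = 1 − 2·(-2) = 5  (check: 834·(-2) + 340·5 = 32)
  q = 4: r = 26, s = 1 − 4·(-2) = 9, t = -2 − 4·5 = -22  (check: 834·9 + 340·(-22) = 26)
  q = 1: r = 6, s = -2 − 1·9 = -11, t = 5 − 1·(-22) = 27  (check: 834·(-11) + 340·27 = 6)
  q = 4: r = 2, s = 9 − 4·(-11) = 53, t = -22 − 4·27 = -130  (check: 834·53 + 340·(-130) = 2)
The row with r = 2 (the gcd) gives the Bezout coefficients s = 53, t = -130.
Result: 834 · (53) + 340 · (-130) = 2.

gcd(834, 340) = 2; s = 53, t = -130 (check: 834·53 + 340·(-130) = 2).


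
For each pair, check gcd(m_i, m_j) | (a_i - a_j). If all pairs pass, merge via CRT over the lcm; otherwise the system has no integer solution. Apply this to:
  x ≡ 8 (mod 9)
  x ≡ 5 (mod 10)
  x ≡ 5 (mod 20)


Moduli 9, 10, 20 are not pairwise coprime, so CRT works modulo lcm(m_i) when all pairwise compatibility conditions hold.
Pairwise compatibility: gcd(m_i, m_j) must divide a_i - a_j for every pair.
Merge one congruence at a time:
  Start: x ≡ 8 (mod 9).
  Combine with x ≡ 5 (mod 10): gcd(9, 10) = 1; 5 - 8 = -3, which IS divisible by 1, so compatible.
    Write x = 8 + 9·t and substitute into x ≡ 5 (mod 10): 9·t ≡ 5 − 8 = -3 (mod 10).
    Reduce coefficients mod 10: 9·t ≡ 7 (mod 10).
    The inverse of 9 mod 10 is 9 (since 9·9 = 81 = 8·10 + 1), so t ≡ 9·7 = 63 ≡ 3 (mod 10).
    Then x = 8 + 9·3 = 35, valid modulo lcm(9, 10) = 90: x ≡ 35 (mod 90).
  Combine with x ≡ 5 (mod 20): gcd(90, 20) = 10; 5 - 35 = -30, which IS divisible by 10, so compatible.
    Write x = 35 + 90·t and substitute into x ≡ 5 (mod 20): 90·t ≡ 5 − 35 = -30 (mod 20).
    Divide the congruence (and modulus) by g = 10: 9·t ≡ -3 (mod 2).
    Reduce coefficients mod 2: 1·t ≡ 1 (mod 2).
    So t ≡ 1 (mod 2).
    Then x = 35 + 90·1 = 125, valid modulo lcm(90, 20) = 180: x ≡ 125 (mod 180).
Verify: 125 mod 9 = 8, 125 mod 10 = 5, 125 mod 20 = 5.

x ≡ 125 (mod 180).


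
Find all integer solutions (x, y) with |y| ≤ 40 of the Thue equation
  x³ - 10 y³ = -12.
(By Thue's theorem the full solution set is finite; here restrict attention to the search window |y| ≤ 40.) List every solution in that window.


The equation is x³ - 10y³ = -12. For fixed y, x³ = 10·y³ − 12, so a solution requires the RHS to be a perfect cube.
Strategy: iterate y from -40 to 40, compute RHS = 10·y³ − 12, and check whether it is a (positive or negative) perfect cube.
Check small values of y:
  y = 0: RHS = -12 is not a perfect cube.
  y = 1: RHS = -2 is not a perfect cube.
  y = -1: RHS = -22 is not a perfect cube.
  y = 2: RHS = 68 is not a perfect cube.
  y = -2: RHS = -92 is not a perfect cube.
  y = 3: RHS = 258 is not a perfect cube.
  y = -3: RHS = -282 is not a perfect cube.
Continuing the search up to |y| = 40 finds no solutions either.
No (x, y) in the scanned range satisfies the equation.

No integer solutions with |y| ≤ 40.


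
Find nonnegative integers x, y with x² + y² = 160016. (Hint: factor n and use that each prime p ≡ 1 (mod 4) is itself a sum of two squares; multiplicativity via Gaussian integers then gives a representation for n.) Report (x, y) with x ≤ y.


Step 1: Factor n = 160016 = 2^4 · 73 · 137.
Step 2: Check the mod-4 condition on each prime factor: 2 = 2 (special); 73 ≡ 1 (mod 4), exponent 1; 137 ≡ 1 (mod 4), exponent 1.
All primes ≡ 3 (mod 4) appear to even exponent (or don't appear), so by the two-squares theorem n IS expressible as a sum of two squares.
Step 3: Build a representation. Group n = k² · m with k = 4 and m = 73 · 137 = 10001 (a product of primes ≡ 1 (mod 4)); a representation of m scales to one of n via (k·x)² + (k·y)² = k²(x² + y²). Each prime p ≡ 1 (mod 4) is itself a sum of two squares; find a² by testing p − a² for a perfect square:
  73: 73 − 1² = 72, 73 − 2² = 69, 73 − 3² = 64 = 8² ⇒ 73 = 3² + 8².
  137: 137 − 1² = 136, 137 − 2² = 133, 137 − 3² = 128, 137 − 4² = 121 = 11² ⇒ 137 = 4² + 11².
  Combine using the Brahmagupta–Fibonacci identity (a² + b²)(c² + d²) = (ac − bd)² + (ad + bc)² = (ac + bd)² + (ad − bc)²:
  73 · 137 = 10001: from (3² + 8²)(4² + 11²), take (3·4 − 8·11, 3·11 + 8·4) = (12 − 88, 33 + 32) = (-76, 65); dropping signs (only squares matter) gives (76, 65); check 76² + 65² = 5776 + 4225 = 10001 ✓.
  Scale by k = 4: (4·76, 4·65) = (304, 260).
Step 4: Order so x ≤ y and verify: 260² + 304² = 67600 + 92416 = 160016 = n. ✓

n = 160016 = 260² + 304² (one valid representation with x ≤ y).


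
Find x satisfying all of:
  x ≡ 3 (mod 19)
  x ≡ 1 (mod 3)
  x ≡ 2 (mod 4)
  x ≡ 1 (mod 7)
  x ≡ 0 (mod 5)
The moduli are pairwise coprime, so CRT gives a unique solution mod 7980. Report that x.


Product of moduli M = 19 · 3 · 4 · 7 · 5 = 7980.
Merge one congruence at a time:
  Start: x ≡ 3 (mod 19).
  Combine with x ≡ 1 (mod 3); new modulus lcm = 57.
    Write x = 3 + 19·t and substitute into x ≡ 1 (mod 3): 19·t ≡ 1 − 3 = -2 (mod 3).
    Reduce coefficients mod 3: 1·t ≡ 1 (mod 3).
    So t ≡ 1 (mod 3).
    Then x = 3 + 19·1 = 22, valid modulo lcm(19, 3) = 57: x ≡ 22 (mod 57).
  Combine with x ≡ 2 (mod 4); new modulus lcm = 228.
    Write x = 22 + 57·t and substitute into x ≡ 2 (mod 4): 57·t ≡ 2 − 22 = -20 (mod 4).
    Reduce coefficients mod 4: 1·t ≡ 0 (mod 4).
    So t ≡ 0 (mod 4).
    Then x = 22 + 57·0 = 22, valid modulo lcm(57, 4) = 228: x ≡ 22 (mod 228).
  Combine with x ≡ 1 (mod 7); new modulus lcm = 1596.
    Write x = 22 + 228·t and substitute into x ≡ 1 (mod 7): 228·t ≡ 1 − 22 = -21 (mod 7).
    Reduce coefficients mod 7: 4·t ≡ 0 (mod 7).
    The inverse of 4 mod 7 is 2 (since 4·2 = 8 = 1·7 + 1), so t ≡ 2·0 = 0 ≡ 0 (mod 7).
    Then x = 22 + 228·0 = 22, valid modulo lcm(228, 7) = 1596: x ≡ 22 (mod 1596).
  Combine with x ≡ 0 (mod 5); new modulus lcm = 7980.
    Write x = 22 + 1596·t and substitute into x ≡ 0 (mod 5): 1596·t ≡ 0 − 22 = -22 (mod 5).
    Reduce coefficients mod 5: 1·t ≡ 3 (mod 5).
    So t ≡ 3 (mod 5).
    Then x = 22 + 1596·3 = 4810, valid modulo lcm(1596, 5) = 7980: x ≡ 4810 (mod 7980).
Verify against each original: 4810 mod 19 = 3, 4810 mod 3 = 1, 4810 mod 4 = 2, 4810 mod 7 = 1, 4810 mod 5 = 0.

x ≡ 4810 (mod 7980).


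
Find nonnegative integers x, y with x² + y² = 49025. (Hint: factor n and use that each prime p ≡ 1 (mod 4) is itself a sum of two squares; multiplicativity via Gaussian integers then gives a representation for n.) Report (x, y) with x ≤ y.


Step 1: Factor n = 49025 = 5^2 · 37 · 53.
Step 2: Check the mod-4 condition on each prime factor: 5 ≡ 1 (mod 4), exponent 2; 37 ≡ 1 (mod 4), exponent 1; 53 ≡ 1 (mod 4), exponent 1.
All primes ≡ 3 (mod 4) appear to even exponent (or don't appear), so by the two-squares theorem n IS expressible as a sum of two squares.
Step 3: Build a representation. Group n = k² · m with k = 5 and m = 37 · 53 = 1961 (a product of primes ≡ 1 (mod 4)); a representation of m scales to one of n via (k·x)² + (k·y)² = k²(x² + y²). Each prime p ≡ 1 (mod 4) is itself a sum of two squares; find a² by testing p − a² for a perfect square:
  37: 37 − 1² = 36 = 6² ⇒ 37 = 1² + 6².
  53: 53 − 1² = 52, 53 − 2² = 49 = 7² ⇒ 53 = 2² + 7².
  Combine using the Brahmagupta–Fibonacci identity (a² + b²)(c² + d²) = (ac − bd)² + (ad + bc)² = (ac + bd)² + (ad − bc)²:
  37 · 53 = 1961: from (1² + 6²)(2² + 7²), take (1·2 − 6·7, 1·7 + 6·2) = (2 − 42, 7 + 12) = (-40, 19); dropping signs (only squares matter) gives (40, 19); check 40² + 19² = 1600 + 361 = 1961 ✓.
  Scale by k = 5: (5·40, 5·19) = (200, 95).
Step 4: Order so x ≤ y and verify: 95² + 200² = 9025 + 40000 = 49025 = n. ✓

n = 49025 = 95² + 200² (one valid representation with x ≤ y).


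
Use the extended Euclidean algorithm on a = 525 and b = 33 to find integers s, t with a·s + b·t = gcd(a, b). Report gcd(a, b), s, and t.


Euclidean algorithm on (525, 33) — divide until remainder is 0:
  525 = 15 · 33 + 30
  33 = 1 · 30 + 3
  30 = 10 · 3 + 0
gcd(525, 33) = 3.
Track Bezout coefficients alongside the remainders: start with r₀ = 525 = a·1 + b·0 (s = 1, t = 0) and r₁ = 33 = a·0 + b·1 (s = 0, t = 1); each new remainder r_{k+1} = r_{k-1} − q_k·r_k inherits s_{k+1} = s_{k-1} − q_k·s_k, t_{k+1} = t_{k-1} − q_k·t_k, so r_k = a·s_k + b·t_k at every step:
  q = 15: r = 30, s = 1 − 15·0 = 1, t = 0 − 15·1 = -15  (check: 525·1 + 33·(-15) = 30)
  q = 1: r = 3, s = 0 − 1·1 = -1, t = 1 − 1·(-15) = 16  (check: 525·(-1) + 33·16 = 3)
The row with r = 3 (the gcd) gives the Bezout coefficients s = -1, t = 16.
Result: 525 · (-1) + 33 · (16) = 3.

gcd(525, 33) = 3; s = -1, t = 16 (check: 525·(-1) + 33·16 = 3).


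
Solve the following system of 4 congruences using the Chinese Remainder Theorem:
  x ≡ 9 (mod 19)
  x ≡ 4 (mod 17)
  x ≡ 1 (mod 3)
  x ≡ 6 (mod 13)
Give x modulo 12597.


Product of moduli M = 19 · 17 · 3 · 13 = 12597.
Merge one congruence at a time:
  Start: x ≡ 9 (mod 19).
  Combine with x ≡ 4 (mod 17); new modulus lcm = 323.
    Write x = 9 + 19·t and substitute into x ≡ 4 (mod 17): 19·t ≡ 4 − 9 = -5 (mod 17).
    Reduce coefficients mod 17: 2·t ≡ 12 (mod 17).
    The inverse of 2 mod 17 is 9 (since 2·9 = 18 = 1·17 + 1), so t ≡ 9·12 = 108 ≡ 6 (mod 17).
    Then x = 9 + 19·6 = 123, valid modulo lcm(19, 17) = 323: x ≡ 123 (mod 323).
  Combine with x ≡ 1 (mod 3); new modulus lcm = 969.
    Write x = 123 + 323·t and substitute into x ≡ 1 (mod 3): 323·t ≡ 1 − 123 = -122 (mod 3).
    Reduce coefficients mod 3: 2·t ≡ 1 (mod 3).
    The inverse of 2 mod 3 is 2 (since 2·2 = 4 = 1·3 + 1), so t ≡ 2·1 = 2 ≡ 2 (mod 3).
    Then x = 123 + 323·2 = 769, valid modulo lcm(323, 3) = 969: x ≡ 769 (mod 969).
  Combine with x ≡ 6 (mod 13); new modulus lcm = 12597.
    Write x = 769 + 969·t and substitute into x ≡ 6 (mod 13): 969·t ≡ 6 − 769 = -763 (mod 13).
    Reduce coefficients mod 13: 7·t ≡ 4 (mod 13).
    The inverse of 7 mod 13 is 2 (since 7·2 = 14 = 1·13 + 1), so t ≡ 2·4 = 8 ≡ 8 (mod 13).
    Then x = 769 + 969·8 = 8521, valid modulo lcm(969, 13) = 12597: x ≡ 8521 (mod 12597).
Verify against each original: 8521 mod 19 = 9, 8521 mod 17 = 4, 8521 mod 3 = 1, 8521 mod 13 = 6.

x ≡ 8521 (mod 12597).


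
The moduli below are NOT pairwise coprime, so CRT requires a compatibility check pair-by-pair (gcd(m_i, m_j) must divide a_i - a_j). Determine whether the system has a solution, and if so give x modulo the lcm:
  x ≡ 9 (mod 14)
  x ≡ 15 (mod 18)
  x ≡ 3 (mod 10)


Moduli 14, 18, 10 are not pairwise coprime, so CRT works modulo lcm(m_i) when all pairwise compatibility conditions hold.
Pairwise compatibility: gcd(m_i, m_j) must divide a_i - a_j for every pair.
Merge one congruence at a time:
  Start: x ≡ 9 (mod 14).
  Combine with x ≡ 15 (mod 18): gcd(14, 18) = 2; 15 - 9 = 6, which IS divisible by 2, so compatible.
    Write x = 9 + 14·t and substitute into x ≡ 15 (mod 18): 14·t ≡ 15 − 9 = 6 (mod 18).
    Divide the congruence (and modulus) by g = 2: 7·t ≡ 3 (mod 9).
    The inverse of 7 mod 9 is 4 (since 7·4 = 28 = 3·9 + 1), so t ≡ 4·3 = 12 ≡ 3 (mod 9).
    Then x = 9 + 14·3 = 51, valid modulo lcm(14, 18) = 126: x ≡ 51 (mod 126).
  Combine with x ≡ 3 (mod 10): gcd(126, 10) = 2; 3 - 51 = -48, which IS divisible by 2, so compatible.
    Write x = 51 + 126·t and substitute into x ≡ 3 (mod 10): 126·t ≡ 3 − 51 = -48 (mod 10).
    Divide the congruence (and modulus) by g = 2: 63·t ≡ -24 (mod 5).
    Reduce coefficients mod 5: 3·t ≡ 1 (mod 5).
    The inverse of 3 mod 5 is 2 (since 3·2 = 6 = 1·5 + 1), so t ≡ 2·1 = 2 ≡ 2 (mod 5).
    Then x = 51 + 126·2 = 303, valid modulo lcm(126, 10) = 630: x ≡ 303 (mod 630).
Verify: 303 mod 14 = 9, 303 mod 18 = 15, 303 mod 10 = 3.

x ≡ 303 (mod 630).
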